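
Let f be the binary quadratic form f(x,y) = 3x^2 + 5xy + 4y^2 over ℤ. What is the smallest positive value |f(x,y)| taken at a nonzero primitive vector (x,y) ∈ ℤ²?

translate: b→-1 (≡5 mod 6), so (3,5,4)→(3,-1,2)
flip: (3,-1,2)→(2,1,3)
reduced (well bottom): (2,1,3) with a≤c, −a<b≤a
well minimum = a = 2

2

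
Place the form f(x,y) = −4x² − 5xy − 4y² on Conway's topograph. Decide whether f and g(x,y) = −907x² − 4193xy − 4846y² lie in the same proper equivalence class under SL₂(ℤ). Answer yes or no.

D₁ = -39, D₂ = -39
f is negative-definite; reduce −f:
−f: translate: b→-3 (≡5 mod 8), so (4,5,4)→(4,-3,3)
−f: flip: (4,-3,3)→(3,3,4)
−f: reduced (well bottom): (3,3,4) with a≤c, −a<b≤a
flip sign back: reduced form of f is (-3,-3,-4)
g is negative-definite; reduce −g:
−g: translate: b→565 (≡4193 mod 1814), so (907,4193,4846)→(907,565,88)
−g: flip: (907,565,88)→(88,-565,907)
−g: translate: b→-37 (≡-565 mod 176), so (88,-565,907)→(88,-37,4)
−g: flip: (88,-37,4)→(4,37,88)
−g: translate: b→-3 (≡37 mod 8), so (4,37,88)→(4,-3,3)
−g: flip: (4,-3,3)→(3,3,4)
−g: reduced (well bottom): (3,3,4) with a≤c, −a<b≤a
flip sign back: reduced form of g is (-3,-3,-4)
reduced forms (-3, -3, -4) vs (-3, -3, -4) ⇒ equivalent

yes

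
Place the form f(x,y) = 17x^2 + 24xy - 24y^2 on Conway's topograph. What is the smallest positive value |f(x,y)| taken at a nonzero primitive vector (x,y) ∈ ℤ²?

river: ρ → (-24,24,17)
river: ρ → (17,44,-4)
river: ρ → (-4,44,17)
river: ρ → (17,24,-24)
closes: descent 0, river 4
min |a| on river = 4

4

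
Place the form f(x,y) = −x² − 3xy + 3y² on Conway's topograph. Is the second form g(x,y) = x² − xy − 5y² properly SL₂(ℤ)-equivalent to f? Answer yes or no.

D₁ = 21, D₂ = 21
river cycle of f (length 2): (3, 3, -1), (-1, 3, 3)
river cycle of g (length 2): (1, 3, -3), (-3, 3, 1)
cycles differ ⇒ inequivalent

no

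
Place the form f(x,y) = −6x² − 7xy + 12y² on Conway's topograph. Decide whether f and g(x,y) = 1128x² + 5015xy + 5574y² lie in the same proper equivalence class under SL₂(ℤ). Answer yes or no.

D₁ = 337, D₂ = 337
river cycle of f (length 42): (12, 7, -6), (-6, 17, 2), (2, 15, -14), (-14, 13, 3), (3, 17, -4), (-4, 15, 7), (7, 13, -6), (-6, 11, 9), (9, 7, -8), (-8, 9, 8), … (32 more)
river cycle of g (length 42): (12, 7, -6), (-6, 17, 2), (2, 15, -14), (-14, 13, 3), (3, 17, -4), (-4, 15, 7), (7, 13, -6), (-6, 11, 9), (9, 7, -8), (-8, 9, 8), … (32 more)
cycles coincide ⇒ equivalent

yes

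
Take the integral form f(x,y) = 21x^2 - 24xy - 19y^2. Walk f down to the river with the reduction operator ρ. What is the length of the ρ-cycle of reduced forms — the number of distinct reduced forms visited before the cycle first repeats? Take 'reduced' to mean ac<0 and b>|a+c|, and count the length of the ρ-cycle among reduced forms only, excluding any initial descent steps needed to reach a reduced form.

D = 2172, ⌊√D⌋ = 46
descent: ρ → (-19,24,21)  [lands on river]
river: ρ → (21,18,-22)
river: ρ → (-22,26,17)
river: ρ → (17,42,-6)
river: ρ → (-6,42,17)
river: ρ → (17,26,-22)
river: ρ → (-22,18,21)
river: ρ → (21,24,-19)
river: ρ → (-19,14,26)
river: ρ → (26,38,-7)
river: ρ → (-7,46,2)
river: ρ → (2,46,-7)
river: ρ → (-7,38,26)
river: ρ → (26,14,-19)
ρ-cycle length = 14 (tail of 1 descent step not counted)

14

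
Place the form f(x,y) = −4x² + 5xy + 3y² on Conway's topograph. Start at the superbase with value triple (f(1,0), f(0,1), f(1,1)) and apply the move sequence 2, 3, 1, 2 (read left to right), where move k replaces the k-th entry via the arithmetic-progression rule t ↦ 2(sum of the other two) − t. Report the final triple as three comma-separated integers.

start (-4,3,4) = (f(1,0),f(0,1),f(1,1))
replace slot 2: 2·((-4)+4) − 3 = -3 → (-4,-3,4)
replace slot 3: 2·((-4)+(-3)) − 4 = -18 → (-4,-3,-18)
replace slot 1: 2·((-3)+(-18)) − (-4) = -38 → (-38,-3,-18)
replace slot 2: 2·((-38)+(-18)) − (-3) = -109 → (-38,-109,-18)

-38,-109,-18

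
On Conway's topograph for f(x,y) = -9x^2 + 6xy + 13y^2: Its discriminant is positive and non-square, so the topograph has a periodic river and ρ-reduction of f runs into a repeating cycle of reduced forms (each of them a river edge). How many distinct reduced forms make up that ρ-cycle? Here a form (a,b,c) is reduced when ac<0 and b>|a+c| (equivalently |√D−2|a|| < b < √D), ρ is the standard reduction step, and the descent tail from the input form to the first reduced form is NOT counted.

D = 504, ⌊√D⌋ = 22
river: ρ → (13,20,-2)
river: ρ → (-2,20,13)
river: ρ → (13,6,-9)
river: ρ → (-9,12,10)
river: ρ → (10,8,-11)
river: ρ → (-11,14,7)
river: ρ → (7,14,-11)
river: ρ → (-11,8,10)
river: ρ → (10,12,-9)
river: ρ → (-9,6,13)
ρ-cycle length = 10 (tail of 0 descent steps not counted)

10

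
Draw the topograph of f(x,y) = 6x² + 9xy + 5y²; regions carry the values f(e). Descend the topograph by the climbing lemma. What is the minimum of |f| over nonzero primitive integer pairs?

translate: b→-3 (≡9 mod 12), so (6,9,5)→(6,-3,2)
flip: (6,-3,2)→(2,3,6)
translate: b→-1 (≡3 mod 4), so (2,3,6)→(2,-1,5)
reduced (well bottom): (2,-1,5) with a≤c, −a<b≤a
well minimum = a = 2

2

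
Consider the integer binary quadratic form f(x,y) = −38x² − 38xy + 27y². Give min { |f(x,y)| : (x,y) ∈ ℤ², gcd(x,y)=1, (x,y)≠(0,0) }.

descent: ρ → (27,38,-38)  [lands on river]
river: ρ → (-38,38,27)
river: ρ → (27,70,-6)
river: ρ → (-6,74,3)
river: ρ → (3,70,-54)
river: ρ → (-54,38,19)
river: ρ → (19,38,-54)
river: ρ → (-54,70,3)
river: ρ → (3,74,-6)
river: ρ → (-6,70,27)
closes: descent 1, river 10
min |a| on river = 3

3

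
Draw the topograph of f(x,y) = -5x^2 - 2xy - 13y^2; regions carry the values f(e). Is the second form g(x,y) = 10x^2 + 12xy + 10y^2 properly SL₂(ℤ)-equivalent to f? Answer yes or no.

D₁ = -256, D₂ = -256
f is negative-definite; reduce −f:
−f: reduced (well bottom): (5,2,13) with a≤c, −a<b≤a
flip sign back: reduced form of f is (-5,-2,-13)
g: translate: b→-8 (≡12 mod 20), so (10,12,10)→(10,-8,8)
g: flip: (10,-8,8)→(8,8,10)
g: reduced (well bottom): (8,8,10) with a≤c, −a<b≤a
reduced forms (-5, -2, -13) vs (8, 8, 10) ⇒ inequivalent

no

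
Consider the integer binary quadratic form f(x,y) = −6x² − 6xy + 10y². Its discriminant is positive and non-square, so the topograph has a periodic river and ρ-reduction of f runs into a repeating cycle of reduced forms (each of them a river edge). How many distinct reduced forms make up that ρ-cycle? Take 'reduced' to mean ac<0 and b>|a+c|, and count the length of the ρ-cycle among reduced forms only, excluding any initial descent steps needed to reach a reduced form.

D = 276, ⌊√D⌋ = 16
descent: ρ → (10,6,-6)  [lands on river]
river: ρ → (-6,6,10)
river: ρ → (10,14,-2)
river: ρ → (-2,14,10)
ρ-cycle length = 4 (tail of 1 descent step not counted)

4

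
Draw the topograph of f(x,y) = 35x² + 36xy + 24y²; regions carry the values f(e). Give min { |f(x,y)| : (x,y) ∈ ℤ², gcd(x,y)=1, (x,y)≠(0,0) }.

translate: b→-34 (≡36 mod 70), so (35,36,24)→(35,-34,23)
flip: (35,-34,23)→(23,34,35)
translate: b→-12 (≡34 mod 46), so (23,34,35)→(23,-12,24)
reduced (well bottom): (23,-12,24) with a≤c, −a<b≤a
well minimum = a = 23

23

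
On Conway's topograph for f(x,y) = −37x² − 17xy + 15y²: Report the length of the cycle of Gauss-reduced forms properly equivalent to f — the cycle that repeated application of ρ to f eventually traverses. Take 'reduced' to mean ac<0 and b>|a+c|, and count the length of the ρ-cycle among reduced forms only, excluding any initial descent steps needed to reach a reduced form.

D = 2509, ⌊√D⌋ = 50
descent: ρ → (15,47,-5)  [lands on river]
river: ρ → (-5,43,33)
river: ρ → (33,23,-15)
river: ρ → (-15,37,19)
river: ρ → (19,39,-13)
river: ρ → (-13,39,19)
river: ρ → (19,37,-15)
river: ρ → (-15,23,33)
river: ρ → (33,43,-5)
river: ρ → (-5,47,15)
river: ρ → (15,43,-11)
river: ρ → (-11,45,11)
river: ρ → (11,43,-15)
river: ρ → (-15,47,5)
river: ρ → (5,43,-33)
river: ρ → (-33,23,15)
river: ρ → (15,37,-19)
river: ρ → (-19,39,13)
river: ρ → (13,39,-19)
river: ρ → (-19,37,15)
river: ρ → (15,23,-33)
river: ρ → (-33,43,5)
river: ρ → (5,47,-15)
river: ρ → (-15,43,11)
river: ρ → (11,45,-11)
river: ρ → (-11,43,15)
ρ-cycle length = 26 (tail of 1 descent step not counted)

26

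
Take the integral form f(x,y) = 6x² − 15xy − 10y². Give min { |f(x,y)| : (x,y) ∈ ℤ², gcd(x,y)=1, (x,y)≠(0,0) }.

descent: ρ → (-10,15,6)  [lands on river]
river: ρ → (6,21,-1)
river: ρ → (-1,21,6)
river: ρ → (6,15,-10)
river: ρ → (-10,5,11)
river: ρ → (11,17,-4)
river: ρ → (-4,15,15)
river: ρ → (15,15,-4)
river: ρ → (-4,17,11)
river: ρ → (11,5,-10)
closes: descent 1, river 10
min |a| on river = 1

1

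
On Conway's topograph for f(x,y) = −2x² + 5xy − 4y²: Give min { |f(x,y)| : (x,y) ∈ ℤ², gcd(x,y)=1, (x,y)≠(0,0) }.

translate: b→-1 (≡-5 mod 4), so (2,-5,4)→(2,-1,1)
flip: (2,-1,1)→(1,1,2)
reduced (well bottom): (1,1,2) with a≤c, −a<b≤a
well minimum |f| = |-1| = 1 (negative-definite)

1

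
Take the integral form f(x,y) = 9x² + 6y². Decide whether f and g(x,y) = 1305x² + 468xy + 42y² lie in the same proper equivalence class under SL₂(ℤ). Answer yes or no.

D₁ = -216, D₂ = -216
f: flip: (9,0,6)→(6,0,9)
f: reduced (well bottom): (6,0,9) with a≤c, −a<b≤a
g: flip: (1305,468,42)→(42,-468,1305)
g: translate: b→36 (≡-468 mod 84), so (42,-468,1305)→(42,36,9)
g: flip: (42,36,9)→(9,-36,42)
g: translate: b→0 (≡-36 mod 18), so (9,-36,42)→(9,0,6)
g: flip: (9,0,6)→(6,0,9)
g: reduced (well bottom): (6,0,9) with a≤c, −a<b≤a
reduced forms (6, 0, 9) vs (6, 0, 9) ⇒ equivalent

yes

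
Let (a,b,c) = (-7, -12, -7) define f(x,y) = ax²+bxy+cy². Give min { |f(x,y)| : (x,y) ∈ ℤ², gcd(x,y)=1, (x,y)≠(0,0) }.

translate: b→-2 (≡12 mod 14), so (7,12,7)→(7,-2,2)
flip: (7,-2,2)→(2,2,7)
reduced (well bottom): (2,2,7) with a≤c, −a<b≤a
well minimum |f| = |-2| = 2 (negative-definite)

2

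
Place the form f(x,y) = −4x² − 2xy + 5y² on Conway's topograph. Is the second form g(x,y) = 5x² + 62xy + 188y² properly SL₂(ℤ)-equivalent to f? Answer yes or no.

D₁ = 84, D₂ = 84
river cycle of f (length 6): (5, 2, -4), (-4, 6, 3), (3, 6, -4), (-4, 2, 5), (5, 8, -1), (-1, 8, 5)
river cycle of g (length 6): (5, 2, -4), (-4, 6, 3), (3, 6, -4), (-4, 2, 5), (5, 8, -1), (-1, 8, 5)
cycles coincide ⇒ equivalent

yes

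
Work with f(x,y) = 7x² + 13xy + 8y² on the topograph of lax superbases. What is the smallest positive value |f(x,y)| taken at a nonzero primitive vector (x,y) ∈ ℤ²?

translate: b→-1 (≡13 mod 14), so (7,13,8)→(7,-1,2)
flip: (7,-1,2)→(2,1,7)
reduced (well bottom): (2,1,7) with a≤c, −a<b≤a
well minimum = a = 2

2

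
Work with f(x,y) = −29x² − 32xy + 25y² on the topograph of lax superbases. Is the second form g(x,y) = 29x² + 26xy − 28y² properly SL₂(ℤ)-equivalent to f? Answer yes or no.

D₁ = 3924, D₂ = 3924
river cycle of f (length 30): (25, 32, -29), (-29, 26, 28), (28, 30, -27), (-27, 24, 31), (31, 38, -20), (-20, 42, 27), (27, 12, -35), (-35, 58, 4), (4, 62, -5), (-5, 58, 28), … (20 more)
river cycle of g (length 30): (-28, 30, 27), (27, 24, -31), (-31, 38, 20), (20, 42, -27), (-27, 12, 35), (35, 58, -4), (-4, 62, 5), (5, 58, -28), (-28, 54, 9), (9, 54, -28), … (20 more)
cycles differ ⇒ inequivalent

no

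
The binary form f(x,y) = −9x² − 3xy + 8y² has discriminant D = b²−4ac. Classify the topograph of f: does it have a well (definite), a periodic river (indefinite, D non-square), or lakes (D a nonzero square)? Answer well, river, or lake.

D = b²−4ac = (-3)² − 4·(-9)·8 = 297
D > 0 non-square ⇒ indefinite ⇒ periodic river

river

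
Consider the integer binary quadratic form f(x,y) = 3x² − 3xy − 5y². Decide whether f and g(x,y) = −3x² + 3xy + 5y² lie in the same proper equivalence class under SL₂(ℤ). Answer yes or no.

D₁ = 69, D₂ = 69
river cycle of f (length 4): (-5, 3, 3), (3, 3, -5), (-5, 7, 1), (1, 7, -5)
river cycle of g (length 4): (5, 7, -1), (-1, 7, 5), (5, 3, -3), (-3, 3, 5)
cycles differ ⇒ inequivalent

no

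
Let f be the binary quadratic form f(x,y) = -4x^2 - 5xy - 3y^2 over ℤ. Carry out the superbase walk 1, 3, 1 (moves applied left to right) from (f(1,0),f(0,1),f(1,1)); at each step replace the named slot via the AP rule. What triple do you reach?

start (-4,-3,-12) = (f(1,0),f(0,1),f(1,1))
replace slot 1: 2·((-3)+(-12)) − (-4) = -26 → (-26,-3,-12)
replace slot 3: 2·((-26)+(-3)) − (-12) = -46 → (-26,-3,-46)
replace slot 1: 2·((-3)+(-46)) − (-26) = -72 → (-72,-3,-46)

-72,-3,-46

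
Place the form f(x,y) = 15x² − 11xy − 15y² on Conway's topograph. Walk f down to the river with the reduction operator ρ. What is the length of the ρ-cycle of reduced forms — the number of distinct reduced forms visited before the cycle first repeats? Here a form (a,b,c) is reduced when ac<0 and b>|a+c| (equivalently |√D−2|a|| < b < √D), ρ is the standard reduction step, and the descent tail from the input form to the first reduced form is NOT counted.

D = 1021, ⌊√D⌋ = 31
descent: ρ → (-15,11,15)  [lands on river]
river: ρ → (15,19,-11)
river: ρ → (-11,25,9)
river: ρ → (9,29,-5)
river: ρ → (-5,31,3)
river: ρ → (3,29,-15)
river: ρ → (-15,31,1)
river: ρ → (1,31,-15)
river: ρ → (-15,29,3)
river: ρ → (3,31,-5)
river: ρ → (-5,29,9)
river: ρ → (9,25,-11)
river: ρ → (-11,19,15)
river: ρ → (15,11,-15)
river: ρ → (-15,19,11)
river: ρ → (11,25,-9)
river: ρ → (-9,29,5)
river: ρ → (5,31,-3)
river: ρ → (-3,29,15)
river: ρ → (15,31,-1)
river: ρ → (-1,31,15)
river: ρ → (15,29,-3)
river: ρ → (-3,31,5)
river: ρ → (5,29,-9)
river: ρ → (-9,25,11)
river: ρ → (11,19,-15)
ρ-cycle length = 26 (tail of 1 descent step not counted)

26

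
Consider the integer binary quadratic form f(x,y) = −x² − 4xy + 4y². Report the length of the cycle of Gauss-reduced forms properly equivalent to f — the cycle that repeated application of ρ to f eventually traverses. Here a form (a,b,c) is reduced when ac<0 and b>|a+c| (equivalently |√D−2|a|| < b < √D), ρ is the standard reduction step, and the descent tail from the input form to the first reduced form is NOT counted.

D = 32, ⌊√D⌋ = 5
descent: ρ → (4,4,-1)  [lands on river]
river: ρ → (-1,4,4)
ρ-cycle length = 2 (tail of 1 descent step not counted)

2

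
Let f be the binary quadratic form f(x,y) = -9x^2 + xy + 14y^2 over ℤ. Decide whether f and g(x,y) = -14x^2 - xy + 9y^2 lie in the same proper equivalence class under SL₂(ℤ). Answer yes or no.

D₁ = 505, D₂ = 505
river cycle of f (length 6): (-9, 19, 4), (4, 21, -4), (-4, 19, 9), (9, 17, -6), (-6, 19, 6), (6, 17, -9)
river cycle of g (length 6): (9, 19, -4), (-4, 21, 4), (4, 19, -9), (-9, 17, 6), (6, 19, -6), (-6, 17, 9)
cycles differ ⇒ inequivalent

no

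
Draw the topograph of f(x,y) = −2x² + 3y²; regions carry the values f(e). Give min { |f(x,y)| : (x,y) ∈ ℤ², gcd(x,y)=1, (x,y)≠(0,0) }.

descent: ρ → (3,0,-2)
descent: ρ → (-2,4,1)  [lands on river]
river: ρ → (1,4,-2)
closes: descent 2, river 2
min |a| on river = 1

1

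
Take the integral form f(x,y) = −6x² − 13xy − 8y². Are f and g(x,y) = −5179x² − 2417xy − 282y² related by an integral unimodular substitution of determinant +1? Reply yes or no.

D₁ = -23, D₂ = -23
f is negative-definite; reduce −f:
−f: translate: b→1 (≡13 mod 12), so (6,13,8)→(6,1,1)
−f: flip: (6,1,1)→(1,-1,6)
−f: translate: b→1 (≡-1 mod 2), so (1,-1,6)→(1,1,6)
−f: reduced (well bottom): (1,1,6) with a≤c, −a<b≤a
flip sign back: reduced form of f is (-1,-1,-6)
g is negative-definite; reduce −g:
−g: flip: (5179,2417,282)→(282,-2417,5179)
−g: translate: b→-161 (≡-2417 mod 564), so (282,-2417,5179)→(282,-161,23)
−g: flip: (282,-161,23)→(23,161,282)
−g: translate: b→23 (≡161 mod 46), so (23,161,282)→(23,23,6)
−g: flip: (23,23,6)→(6,-23,23)
−g: translate: b→1 (≡-23 mod 12), so (6,-23,23)→(6,1,1)
−g: flip: (6,1,1)→(1,-1,6)
−g: translate: b→1 (≡-1 mod 2), so (1,-1,6)→(1,1,6)
−g: reduced (well bottom): (1,1,6) with a≤c, −a<b≤a
flip sign back: reduced form of g is (-1,-1,-6)
reduced forms (-1, -1, -6) vs (-1, -1, -6) ⇒ equivalent

yes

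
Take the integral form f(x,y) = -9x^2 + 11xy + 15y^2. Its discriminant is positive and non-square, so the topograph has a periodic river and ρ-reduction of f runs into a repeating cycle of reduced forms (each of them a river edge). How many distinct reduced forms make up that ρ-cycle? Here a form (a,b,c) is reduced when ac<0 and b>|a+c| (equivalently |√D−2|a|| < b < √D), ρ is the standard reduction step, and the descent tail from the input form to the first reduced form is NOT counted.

D = 661, ⌊√D⌋ = 25
river: ρ → (15,19,-5)
river: ρ → (-5,21,11)
river: ρ → (11,23,-3)
river: ρ → (-3,25,3)
river: ρ → (3,23,-11)
river: ρ → (-11,21,5)
river: ρ → (5,19,-15)
river: ρ → (-15,11,9)
river: ρ → (9,25,-1)
river: ρ → (-1,25,9)
river: ρ → (9,11,-15)
river: ρ → (-15,19,5)
river: ρ → (5,21,-11)
river: ρ → (-11,23,3)
river: ρ → (3,25,-3)
river: ρ → (-3,23,11)
river: ρ → (11,21,-5)
river: ρ → (-5,19,15)
river: ρ → (15,11,-9)
river: ρ → (-9,25,1)
river: ρ → (1,25,-9)
river: ρ → (-9,11,15)
ρ-cycle length = 22 (tail of 0 descent steps not counted)

22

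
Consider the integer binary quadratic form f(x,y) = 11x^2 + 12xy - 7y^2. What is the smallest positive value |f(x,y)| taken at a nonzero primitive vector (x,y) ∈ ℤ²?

river: ρ → (-7,16,7)
river: ρ → (7,12,-11)
river: ρ → (-11,10,8)
river: ρ → (8,6,-13)
river: ρ → (-13,20,1)
river: ρ → (1,20,-13)
river: ρ → (-13,6,8)
river: ρ → (8,10,-11)
river: ρ → (-11,12,7)
river: ρ → (7,16,-7)
river: ρ → (-7,12,11)
river: ρ → (11,10,-8)
river: ρ → (-8,6,13)
river: ρ → (13,20,-1)
river: ρ → (-1,20,13)
river: ρ → (13,6,-8)
river: ρ → (-8,10,11)
river: ρ → (11,12,-7)
closes: descent 0, river 18
min |a| on river = 1

1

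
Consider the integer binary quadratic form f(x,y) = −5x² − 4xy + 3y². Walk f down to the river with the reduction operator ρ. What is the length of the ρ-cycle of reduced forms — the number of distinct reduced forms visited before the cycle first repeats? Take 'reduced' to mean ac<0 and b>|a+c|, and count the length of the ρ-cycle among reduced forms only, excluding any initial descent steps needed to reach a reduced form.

D = 76, ⌊√D⌋ = 8
descent: ρ → (3,4,-5)  [lands on river]
river: ρ → (-5,6,2)
river: ρ → (2,6,-5)
river: ρ → (-5,4,3)
river: ρ → (3,8,-1)
river: ρ → (-1,8,3)
ρ-cycle length = 6 (tail of 1 descent step not counted)

6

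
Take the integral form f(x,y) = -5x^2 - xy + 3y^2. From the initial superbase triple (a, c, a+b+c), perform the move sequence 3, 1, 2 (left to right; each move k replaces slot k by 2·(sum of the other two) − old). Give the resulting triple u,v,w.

start (-5,3,-3) = (f(1,0),f(0,1),f(1,1))
replace slot 3: 2·((-5)+3) − (-3) = -1 → (-5,3,-1)
replace slot 1: 2·(3+(-1)) − (-5) = 9 → (9,3,-1)
replace slot 2: 2·(9+(-1)) − 3 = 13 → (9,13,-1)

9,13,-1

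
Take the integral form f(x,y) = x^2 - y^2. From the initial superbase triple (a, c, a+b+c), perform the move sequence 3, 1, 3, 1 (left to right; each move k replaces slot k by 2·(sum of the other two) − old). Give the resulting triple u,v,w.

start (1,-1,0) = (f(1,0),f(0,1),f(1,1))
replace slot 3: 2·(1+(-1)) − 0 = 0 → (1,-1,0)
replace slot 1: 2·((-1)+0) − 1 = -3 → (-3,-1,0)
replace slot 3: 2·((-3)+(-1)) − 0 = -8 → (-3,-1,-8)
replace slot 1: 2·((-1)+(-8)) − (-3) = -15 → (-15,-1,-8)

-15,-1,-8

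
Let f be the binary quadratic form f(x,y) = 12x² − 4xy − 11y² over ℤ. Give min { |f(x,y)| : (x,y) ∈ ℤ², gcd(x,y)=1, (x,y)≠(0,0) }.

descent: ρ → (-11,4,12)  [lands on river]
river: ρ → (12,20,-3)
river: ρ → (-3,22,5)
river: ρ → (5,18,-11)
closes: descent 1, river 4
min |a| on river = 3

3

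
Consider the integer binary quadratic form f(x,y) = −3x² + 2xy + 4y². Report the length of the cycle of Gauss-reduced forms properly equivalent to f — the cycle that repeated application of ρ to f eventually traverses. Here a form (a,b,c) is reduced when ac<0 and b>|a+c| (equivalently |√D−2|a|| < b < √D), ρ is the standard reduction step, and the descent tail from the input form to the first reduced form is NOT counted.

D = 52, ⌊√D⌋ = 7
river: ρ → (4,6,-1)
river: ρ → (-1,6,4)
river: ρ → (4,2,-3)
river: ρ → (-3,4,3)
river: ρ → (3,2,-4)
river: ρ → (-4,6,1)
river: ρ → (1,6,-4)
river: ρ → (-4,2,3)
river: ρ → (3,4,-3)
river: ρ → (-3,2,4)
ρ-cycle length = 10 (tail of 0 descent steps not counted)

10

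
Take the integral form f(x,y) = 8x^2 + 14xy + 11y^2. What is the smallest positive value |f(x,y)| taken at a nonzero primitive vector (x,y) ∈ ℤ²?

translate: b→-2 (≡14 mod 16), so (8,14,11)→(8,-2,5)
flip: (8,-2,5)→(5,2,8)
reduced (well bottom): (5,2,8) with a≤c, −a<b≤a
well minimum = a = 5

5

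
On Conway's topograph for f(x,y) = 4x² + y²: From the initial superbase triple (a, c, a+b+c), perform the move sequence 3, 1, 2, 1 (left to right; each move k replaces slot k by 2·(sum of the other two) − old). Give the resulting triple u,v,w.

start (4,1,5) = (f(1,0),f(0,1),f(1,1))
replace slot 3: 2·(4+1) − 5 = 5 → (4,1,5)
replace slot 1: 2·(1+5) − 4 = 8 → (8,1,5)
replace slot 2: 2·(8+5) − 1 = 25 → (8,25,5)
replace slot 1: 2·(25+5) − 8 = 52 → (52,25,5)

52,25,5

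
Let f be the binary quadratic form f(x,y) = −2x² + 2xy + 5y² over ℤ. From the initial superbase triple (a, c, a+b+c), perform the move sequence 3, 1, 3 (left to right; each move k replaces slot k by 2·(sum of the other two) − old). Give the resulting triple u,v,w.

start (-2,5,5) = (f(1,0),f(0,1),f(1,1))
replace slot 3: 2·((-2)+5) − 5 = 1 → (-2,5,1)
replace slot 1: 2·(5+1) − (-2) = 14 → (14,5,1)
replace slot 3: 2·(14+5) − 1 = 37 → (14,5,37)

14,5,37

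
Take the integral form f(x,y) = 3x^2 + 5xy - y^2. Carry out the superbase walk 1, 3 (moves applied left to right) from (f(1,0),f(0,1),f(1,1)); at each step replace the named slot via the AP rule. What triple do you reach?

start (3,-1,7) = (f(1,0),f(0,1),f(1,1))
replace slot 1: 2·((-1)+7) − 3 = 9 → (9,-1,7)
replace slot 3: 2·(9+(-1)) − 7 = 9 → (9,-1,9)

9,-1,9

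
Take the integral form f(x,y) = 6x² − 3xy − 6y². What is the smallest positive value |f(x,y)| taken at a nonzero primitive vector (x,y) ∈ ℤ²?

descent: ρ → (-6,3,6)  [lands on river]
river: ρ → (6,9,-3)
river: ρ → (-3,9,6)
river: ρ → (6,3,-6)
river: ρ → (-6,9,3)
river: ρ → (3,9,-6)
closes: descent 1, river 6
min |a| on river = 3

3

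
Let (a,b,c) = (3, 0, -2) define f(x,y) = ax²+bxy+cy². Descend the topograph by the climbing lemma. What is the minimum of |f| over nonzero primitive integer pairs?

descent: ρ → (-2,4,1)  [lands on river]
river: ρ → (1,4,-2)
closes: descent 1, river 2
min |a| on river = 1

1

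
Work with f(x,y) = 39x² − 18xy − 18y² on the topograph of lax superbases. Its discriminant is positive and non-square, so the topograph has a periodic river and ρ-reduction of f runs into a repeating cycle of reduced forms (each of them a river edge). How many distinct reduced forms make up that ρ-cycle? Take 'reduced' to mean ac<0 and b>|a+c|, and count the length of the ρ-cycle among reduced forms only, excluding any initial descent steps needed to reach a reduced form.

D = 3132, ⌊√D⌋ = 55
descent: ρ → (-18,54,3)  [lands on river]
river: ρ → (3,54,-18)
ρ-cycle length = 2 (tail of 1 descent step not counted)

2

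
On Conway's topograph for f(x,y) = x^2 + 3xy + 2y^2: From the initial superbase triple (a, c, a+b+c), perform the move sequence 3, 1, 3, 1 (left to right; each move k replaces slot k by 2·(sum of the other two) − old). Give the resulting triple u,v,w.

start (1,2,6) = (f(1,0),f(0,1),f(1,1))
replace slot 3: 2·(1+2) − 6 = 0 → (1,2,0)
replace slot 1: 2·(2+0) − 1 = 3 → (3,2,0)
replace slot 3: 2·(3+2) − 0 = 10 → (3,2,10)
replace slot 1: 2·(2+10) − 3 = 21 → (21,2,10)

21,2,10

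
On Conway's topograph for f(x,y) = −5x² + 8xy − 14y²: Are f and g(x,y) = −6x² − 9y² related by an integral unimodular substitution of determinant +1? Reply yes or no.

D₁ = -216, D₂ = -216
f is negative-definite; reduce −f:
−f: translate: b→2 (≡-8 mod 10), so (5,-8,14)→(5,2,11)
−f: reduced (well bottom): (5,2,11) with a≤c, −a<b≤a
flip sign back: reduced form of f is (-5,-2,-11)
g is negative-definite; reduce −g:
−g: reduced (well bottom): (6,0,9) with a≤c, −a<b≤a
flip sign back: reduced form of g is (-6,0,-9)
reduced forms (-5, -2, -11) vs (-6, 0, -9) ⇒ inequivalent

no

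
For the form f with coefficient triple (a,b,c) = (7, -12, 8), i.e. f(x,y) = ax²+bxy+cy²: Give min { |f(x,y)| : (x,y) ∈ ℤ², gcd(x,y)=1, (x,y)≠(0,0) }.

translate: b→2 (≡-12 mod 14), so (7,-12,8)→(7,2,3)
flip: (7,2,3)→(3,-2,7)
reduced (well bottom): (3,-2,7) with a≤c, −a<b≤a
well minimum = a = 3

3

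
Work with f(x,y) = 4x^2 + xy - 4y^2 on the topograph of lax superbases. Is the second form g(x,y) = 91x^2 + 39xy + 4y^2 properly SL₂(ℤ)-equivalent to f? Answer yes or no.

D₁ = 65, D₂ = 65
river cycle of f (length 6): (-4, 7, 1), (1, 7, -4), (-4, 1, 4), (4, 7, -1), (-1, 7, 4), (4, 1, -4)
river cycle of g (length 6): (4, 1, -4), (-4, 7, 1), (1, 7, -4), (-4, 1, 4), (4, 7, -1), (-1, 7, 4)
cycles coincide ⇒ equivalent

yes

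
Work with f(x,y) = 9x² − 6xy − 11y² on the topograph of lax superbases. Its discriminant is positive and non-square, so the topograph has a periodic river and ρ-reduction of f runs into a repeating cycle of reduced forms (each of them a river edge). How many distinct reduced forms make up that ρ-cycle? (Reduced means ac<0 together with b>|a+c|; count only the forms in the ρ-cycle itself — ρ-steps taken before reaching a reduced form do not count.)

D = 432, ⌊√D⌋ = 20
descent: ρ → (-11,6,9)  [lands on river]
river: ρ → (9,12,-8)
river: ρ → (-8,20,1)
river: ρ → (1,20,-8)
river: ρ → (-8,12,9)
river: ρ → (9,6,-11)
river: ρ → (-11,16,4)
river: ρ → (4,16,-11)
ρ-cycle length = 8 (tail of 1 descent step not counted)

8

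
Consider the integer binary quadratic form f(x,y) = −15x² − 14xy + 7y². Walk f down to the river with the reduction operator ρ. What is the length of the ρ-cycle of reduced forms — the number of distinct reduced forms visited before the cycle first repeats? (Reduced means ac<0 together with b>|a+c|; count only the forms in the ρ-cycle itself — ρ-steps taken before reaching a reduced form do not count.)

D = 616, ⌊√D⌋ = 24
descent: ρ → (7,14,-15)  [lands on river]
river: ρ → (-15,16,6)
river: ρ → (6,20,-9)
river: ρ → (-9,16,10)
river: ρ → (10,24,-1)
river: ρ → (-1,24,10)
river: ρ → (10,16,-9)
river: ρ → (-9,20,6)
river: ρ → (6,16,-15)
river: ρ → (-15,14,7)
ρ-cycle length = 10 (tail of 1 descent step not counted)

10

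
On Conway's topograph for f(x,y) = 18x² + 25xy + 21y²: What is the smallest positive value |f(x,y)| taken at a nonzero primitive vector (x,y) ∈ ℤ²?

translate: b→-11 (≡25 mod 36), so (18,25,21)→(18,-11,14)
flip: (18,-11,14)→(14,11,18)
reduced (well bottom): (14,11,18) with a≤c, −a<b≤a
well minimum = a = 14

14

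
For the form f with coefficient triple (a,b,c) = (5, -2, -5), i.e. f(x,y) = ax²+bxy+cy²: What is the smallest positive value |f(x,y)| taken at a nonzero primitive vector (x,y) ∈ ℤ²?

descent: ρ → (-5,2,5)  [lands on river]
river: ρ → (5,8,-2)
river: ρ → (-2,8,5)
river: ρ → (5,2,-5)
river: ρ → (-5,8,2)
river: ρ → (2,8,-5)
closes: descent 1, river 6
min |a| on river = 2

2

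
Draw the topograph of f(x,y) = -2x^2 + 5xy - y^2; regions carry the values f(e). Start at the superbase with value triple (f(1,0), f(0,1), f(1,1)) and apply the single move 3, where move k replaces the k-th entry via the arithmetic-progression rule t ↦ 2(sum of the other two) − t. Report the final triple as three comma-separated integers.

start (-2,-1,2) = (f(1,0),f(0,1),f(1,1))
replace slot 3: 2·((-2)+(-1)) − 2 = -8 → (-2,-1,-8)

-2,-1,-8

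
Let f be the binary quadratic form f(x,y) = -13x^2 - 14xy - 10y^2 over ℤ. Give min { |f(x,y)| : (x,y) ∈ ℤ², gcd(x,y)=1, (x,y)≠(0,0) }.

translate: b→-12 (≡14 mod 26), so (13,14,10)→(13,-12,9)
flip: (13,-12,9)→(9,12,13)
translate: b→-6 (≡12 mod 18), so (9,12,13)→(9,-6,10)
reduced (well bottom): (9,-6,10) with a≤c, −a<b≤a
well minimum |f| = |-9| = 9 (negative-definite)

9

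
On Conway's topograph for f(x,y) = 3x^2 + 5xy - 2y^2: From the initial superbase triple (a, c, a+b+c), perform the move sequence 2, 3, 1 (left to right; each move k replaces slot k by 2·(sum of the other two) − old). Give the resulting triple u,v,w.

start (3,-2,6) = (f(1,0),f(0,1),f(1,1))
replace slot 2: 2·(3+6) − (-2) = 20 → (3,20,6)
replace slot 3: 2·(3+20) − 6 = 40 → (3,20,40)
replace slot 1: 2·(20+40) − 3 = 117 → (117,20,40)

117,20,40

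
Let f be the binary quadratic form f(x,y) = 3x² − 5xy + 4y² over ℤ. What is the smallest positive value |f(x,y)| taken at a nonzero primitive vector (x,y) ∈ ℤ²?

translate: b→1 (≡-5 mod 6), so (3,-5,4)→(3,1,2)
flip: (3,1,2)→(2,-1,3)
reduced (well bottom): (2,-1,3) with a≤c, −a<b≤a
well minimum = a = 2

2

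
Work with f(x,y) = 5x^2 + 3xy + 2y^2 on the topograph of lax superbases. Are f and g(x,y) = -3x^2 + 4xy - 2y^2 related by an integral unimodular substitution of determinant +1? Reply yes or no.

D₁ = -31, D₂ = -8
discriminants differ ⇒ not SL₂(ℤ)-equivalent

no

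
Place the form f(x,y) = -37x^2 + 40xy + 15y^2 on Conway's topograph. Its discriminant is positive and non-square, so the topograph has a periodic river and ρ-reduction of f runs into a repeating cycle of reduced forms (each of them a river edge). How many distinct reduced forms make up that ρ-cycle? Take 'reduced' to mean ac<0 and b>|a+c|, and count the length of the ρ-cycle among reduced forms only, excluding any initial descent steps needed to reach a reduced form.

D = 3820, ⌊√D⌋ = 61
river: ρ → (15,50,-22)
river: ρ → (-22,38,27)
river: ρ → (27,16,-33)
river: ρ → (-33,50,10)
river: ρ → (10,50,-33)
river: ρ → (-33,16,27)
river: ρ → (27,38,-22)
river: ρ → (-22,50,15)
river: ρ → (15,40,-37)
river: ρ → (-37,34,18)
river: ρ → (18,38,-33)
river: ρ → (-33,28,23)
river: ρ → (23,18,-38)
river: ρ → (-38,58,3)
river: ρ → (3,56,-57)
river: ρ → (-57,58,2)
river: ρ → (2,58,-57)
river: ρ → (-57,56,3)
river: ρ → (3,58,-38)
river: ρ → (-38,18,23)
river: ρ → (23,28,-33)
river: ρ → (-33,38,18)
river: ρ → (18,34,-37)
river: ρ → (-37,40,15)
ρ-cycle length = 24 (tail of 0 descent steps not counted)

24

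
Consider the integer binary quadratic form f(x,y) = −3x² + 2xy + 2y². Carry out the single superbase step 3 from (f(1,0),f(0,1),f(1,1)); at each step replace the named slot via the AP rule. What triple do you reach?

start (-3,2,1) = (f(1,0),f(0,1),f(1,1))
replace slot 3: 2·((-3)+2) − 1 = -3 → (-3,2,-3)

-3,2,-3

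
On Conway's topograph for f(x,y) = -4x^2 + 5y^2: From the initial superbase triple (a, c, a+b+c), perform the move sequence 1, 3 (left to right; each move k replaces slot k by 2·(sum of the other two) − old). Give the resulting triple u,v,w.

start (-4,5,1) = (f(1,0),f(0,1),f(1,1))
replace slot 1: 2·(5+1) − (-4) = 16 → (16,5,1)
replace slot 3: 2·(16+5) − 1 = 41 → (16,5,41)

16,5,41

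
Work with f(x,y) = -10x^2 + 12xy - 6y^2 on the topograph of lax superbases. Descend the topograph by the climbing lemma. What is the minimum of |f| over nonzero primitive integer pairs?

translate: b→8 (≡-12 mod 20), so (10,-12,6)→(10,8,4)
flip: (10,8,4)→(4,-8,10)
translate: b→0 (≡-8 mod 8), so (4,-8,10)→(4,0,6)
reduced (well bottom): (4,0,6) with a≤c, −a<b≤a
well minimum |f| = |-4| = 4 (negative-definite)

4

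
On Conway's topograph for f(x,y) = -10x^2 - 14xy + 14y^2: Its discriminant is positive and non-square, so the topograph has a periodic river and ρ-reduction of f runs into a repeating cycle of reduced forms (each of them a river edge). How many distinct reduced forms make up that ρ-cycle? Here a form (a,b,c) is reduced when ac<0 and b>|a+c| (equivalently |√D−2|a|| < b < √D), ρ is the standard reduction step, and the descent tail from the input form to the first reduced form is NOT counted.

D = 756, ⌊√D⌋ = 27
descent: ρ → (14,14,-10)  [lands on river]
river: ρ → (-10,26,2)
river: ρ → (2,26,-10)
river: ρ → (-10,14,14)
ρ-cycle length = 4 (tail of 1 descent step not counted)

4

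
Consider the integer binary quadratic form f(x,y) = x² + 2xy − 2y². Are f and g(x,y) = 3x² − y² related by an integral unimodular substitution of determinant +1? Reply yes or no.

D₁ = 12, D₂ = 12
river cycle of f (length 2): (-2, 2, 1), (1, 2, -2)
river cycle of g (length 2): (-1, 2, 2), (2, 2, -1)
cycles differ ⇒ inequivalent

no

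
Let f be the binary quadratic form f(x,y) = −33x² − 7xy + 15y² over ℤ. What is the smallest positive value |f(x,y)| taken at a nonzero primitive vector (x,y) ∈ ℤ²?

descent: ρ → (15,37,-11)  [lands on river]
river: ρ → (-11,29,27)
river: ρ → (27,25,-13)
river: ρ → (-13,27,25)
river: ρ → (25,23,-15)
river: ρ → (-15,37,11)
river: ρ → (11,29,-27)
river: ρ → (-27,25,13)
river: ρ → (13,27,-25)
river: ρ → (-25,23,15)
closes: descent 1, river 10
min |a| on river = 11

11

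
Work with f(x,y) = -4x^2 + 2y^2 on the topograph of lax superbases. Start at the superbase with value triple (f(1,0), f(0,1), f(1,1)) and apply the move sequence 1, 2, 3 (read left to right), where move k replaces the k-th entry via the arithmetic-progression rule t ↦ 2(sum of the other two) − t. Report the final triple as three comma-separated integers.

start (-4,2,-2) = (f(1,0),f(0,1),f(1,1))
replace slot 1: 2·(2+(-2)) − (-4) = 4 → (4,2,-2)
replace slot 2: 2·(4+(-2)) − 2 = 2 → (4,2,-2)
replace slot 3: 2·(4+2) − (-2) = 14 → (4,2,14)

4,2,14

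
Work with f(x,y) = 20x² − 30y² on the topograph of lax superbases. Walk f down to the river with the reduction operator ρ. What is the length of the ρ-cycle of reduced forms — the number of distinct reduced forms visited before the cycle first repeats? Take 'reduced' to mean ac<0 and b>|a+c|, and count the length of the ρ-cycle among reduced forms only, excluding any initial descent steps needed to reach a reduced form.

D = 2400, ⌊√D⌋ = 48
descent: ρ → (-30,0,20)
descent: ρ → (20,40,-10)  [lands on river]
river: ρ → (-10,40,20)
ρ-cycle length = 2 (tail of 2 descent steps not counted)

2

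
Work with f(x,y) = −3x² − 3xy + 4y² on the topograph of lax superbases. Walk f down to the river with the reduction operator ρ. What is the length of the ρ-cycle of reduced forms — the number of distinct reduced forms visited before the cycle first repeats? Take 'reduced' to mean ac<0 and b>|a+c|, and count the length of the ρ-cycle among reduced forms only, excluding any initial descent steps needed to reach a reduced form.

D = 57, ⌊√D⌋ = 7
descent: ρ → (4,3,-3)  [lands on river]
river: ρ → (-3,3,4)
river: ρ → (4,5,-2)
river: ρ → (-2,7,1)
river: ρ → (1,7,-2)
river: ρ → (-2,5,4)
ρ-cycle length = 6 (tail of 1 descent step not counted)

6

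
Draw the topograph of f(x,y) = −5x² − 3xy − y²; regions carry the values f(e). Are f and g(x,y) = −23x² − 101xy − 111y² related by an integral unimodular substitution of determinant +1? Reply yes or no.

D₁ = -11, D₂ = -11
f is negative-definite; reduce −f:
−f: flip: (5,3,1)→(1,-3,5)
−f: translate: b→1 (≡-3 mod 2), so (1,-3,5)→(1,1,3)
−f: reduced (well bottom): (1,1,3) with a≤c, −a<b≤a
flip sign back: reduced form of f is (-1,-1,-3)
g is negative-definite; reduce −g:
−g: translate: b→9 (≡101 mod 46), so (23,101,111)→(23,9,1)
−g: flip: (23,9,1)→(1,-9,23)
−g: translate: b→1 (≡-9 mod 2), so (1,-9,23)→(1,1,3)
−g: reduced (well bottom): (1,1,3) with a≤c, −a<b≤a
flip sign back: reduced form of g is (-1,-1,-3)
reduced forms (-1, -1, -3) vs (-1, -1, -3) ⇒ equivalent

yes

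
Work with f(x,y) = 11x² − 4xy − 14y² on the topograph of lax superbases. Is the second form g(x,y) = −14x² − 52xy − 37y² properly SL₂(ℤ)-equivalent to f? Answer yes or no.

D₁ = 632, D₂ = 632
river cycle of f (length 8): (-14, 4, 11), (11, 18, -7), (-7, 24, 2), (2, 24, -7), (-7, 18, 11), (11, 4, -14), (-14, 24, 1), (1, 24, -14)
river cycle of g (length 8): (1, 24, -14), (-14, 4, 11), (11, 18, -7), (-7, 24, 2), (2, 24, -7), (-7, 18, 11), (11, 4, -14), (-14, 24, 1)
cycles coincide ⇒ equivalent

yes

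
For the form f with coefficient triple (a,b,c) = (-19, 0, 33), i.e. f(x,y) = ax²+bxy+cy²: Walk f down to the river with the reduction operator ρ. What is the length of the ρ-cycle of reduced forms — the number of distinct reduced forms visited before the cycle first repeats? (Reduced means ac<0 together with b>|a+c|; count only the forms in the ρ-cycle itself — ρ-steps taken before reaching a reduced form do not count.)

D = 2508, ⌊√D⌋ = 50
descent: ρ → (33,0,-19)
descent: ρ → (-19,38,14)  [lands on river]
river: ρ → (14,46,-7)
river: ρ → (-7,38,38)
river: ρ → (38,38,-7)
river: ρ → (-7,46,14)
river: ρ → (14,38,-19)
ρ-cycle length = 6 (tail of 2 descent steps not counted)

6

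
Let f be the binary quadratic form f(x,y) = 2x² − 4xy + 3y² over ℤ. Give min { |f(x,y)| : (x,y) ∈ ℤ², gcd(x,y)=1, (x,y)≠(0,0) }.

translate: b→0 (≡-4 mod 4), so (2,-4,3)→(2,0,1)
flip: (2,0,1)→(1,0,2)
reduced (well bottom): (1,0,2) with a≤c, −a<b≤a
well minimum = a = 1

1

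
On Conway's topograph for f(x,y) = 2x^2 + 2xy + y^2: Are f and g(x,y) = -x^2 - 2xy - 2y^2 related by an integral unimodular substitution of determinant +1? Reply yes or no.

D₁ = -4, D₂ = -4
f: flip: (2,2,1)→(1,-2,2)
f: translate: b→0 (≡-2 mod 2), so (1,-2,2)→(1,0,1)
f: reduced (well bottom): (1,0,1) with a≤c, −a<b≤a
g is negative-definite; reduce −g:
−g: translate: b→0 (≡2 mod 2), so (1,2,2)→(1,0,1)
−g: reduced (well bottom): (1,0,1) with a≤c, −a<b≤a
flip sign back: reduced form of g is (-1,0,-1)
reduced forms (1, 0, 1) vs (-1, 0, -1) ⇒ inequivalent

no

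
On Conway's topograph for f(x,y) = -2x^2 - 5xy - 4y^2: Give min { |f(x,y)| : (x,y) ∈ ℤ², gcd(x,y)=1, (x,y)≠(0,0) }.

translate: b→1 (≡5 mod 4), so (2,5,4)→(2,1,1)
flip: (2,1,1)→(1,-1,2)
translate: b→1 (≡-1 mod 2), so (1,-1,2)→(1,1,2)
reduced (well bottom): (1,1,2) with a≤c, −a<b≤a
well minimum |f| = |-1| = 1 (negative-definite)

1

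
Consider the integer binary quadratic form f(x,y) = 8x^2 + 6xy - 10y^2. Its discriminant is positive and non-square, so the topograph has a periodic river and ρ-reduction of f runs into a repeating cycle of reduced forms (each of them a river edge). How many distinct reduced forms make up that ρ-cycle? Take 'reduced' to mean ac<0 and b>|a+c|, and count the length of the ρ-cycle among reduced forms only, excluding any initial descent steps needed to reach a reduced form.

D = 356, ⌊√D⌋ = 18
river: ρ → (-10,14,4)
river: ρ → (4,18,-2)
river: ρ → (-2,18,4)
river: ρ → (4,14,-10)
river: ρ → (-10,6,8)
river: ρ → (8,10,-8)
river: ρ → (-8,6,10)
river: ρ → (10,14,-4)
river: ρ → (-4,18,2)
river: ρ → (2,18,-4)
river: ρ → (-4,14,10)
river: ρ → (10,6,-8)
river: ρ → (-8,10,8)
river: ρ → (8,6,-10)
ρ-cycle length = 14 (tail of 0 descent steps not counted)

14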